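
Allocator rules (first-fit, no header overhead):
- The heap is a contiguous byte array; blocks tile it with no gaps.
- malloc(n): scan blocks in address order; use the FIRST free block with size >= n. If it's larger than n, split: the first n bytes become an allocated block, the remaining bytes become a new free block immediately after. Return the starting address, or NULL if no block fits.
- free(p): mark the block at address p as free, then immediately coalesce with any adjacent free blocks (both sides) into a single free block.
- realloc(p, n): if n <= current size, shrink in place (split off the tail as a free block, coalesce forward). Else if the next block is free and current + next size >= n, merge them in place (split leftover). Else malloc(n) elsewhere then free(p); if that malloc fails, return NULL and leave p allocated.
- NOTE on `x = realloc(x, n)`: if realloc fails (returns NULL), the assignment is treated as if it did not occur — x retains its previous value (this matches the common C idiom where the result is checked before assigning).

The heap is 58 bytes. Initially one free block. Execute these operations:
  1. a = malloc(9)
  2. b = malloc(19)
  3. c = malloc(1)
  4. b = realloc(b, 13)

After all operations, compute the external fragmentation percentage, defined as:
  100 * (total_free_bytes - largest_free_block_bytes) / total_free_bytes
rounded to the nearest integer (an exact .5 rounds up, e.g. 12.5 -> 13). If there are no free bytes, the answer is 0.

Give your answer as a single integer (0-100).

Answer: 17

Derivation:
Op 1: a = malloc(9) -> a = 0; heap: [0-8 ALLOC][9-57 FREE]
Op 2: b = malloc(19) -> b = 9; heap: [0-8 ALLOC][9-27 ALLOC][28-57 FREE]
Op 3: c = malloc(1) -> c = 28; heap: [0-8 ALLOC][9-27 ALLOC][28-28 ALLOC][29-57 FREE]
Op 4: b = realloc(b, 13) -> b = 9; heap: [0-8 ALLOC][9-21 ALLOC][22-27 FREE][28-28 ALLOC][29-57 FREE]
Free blocks: [6 29] total_free=35 largest=29 -> 100*(35-29)/35 = 600/35 ≈ 17.143 -> rounds to 17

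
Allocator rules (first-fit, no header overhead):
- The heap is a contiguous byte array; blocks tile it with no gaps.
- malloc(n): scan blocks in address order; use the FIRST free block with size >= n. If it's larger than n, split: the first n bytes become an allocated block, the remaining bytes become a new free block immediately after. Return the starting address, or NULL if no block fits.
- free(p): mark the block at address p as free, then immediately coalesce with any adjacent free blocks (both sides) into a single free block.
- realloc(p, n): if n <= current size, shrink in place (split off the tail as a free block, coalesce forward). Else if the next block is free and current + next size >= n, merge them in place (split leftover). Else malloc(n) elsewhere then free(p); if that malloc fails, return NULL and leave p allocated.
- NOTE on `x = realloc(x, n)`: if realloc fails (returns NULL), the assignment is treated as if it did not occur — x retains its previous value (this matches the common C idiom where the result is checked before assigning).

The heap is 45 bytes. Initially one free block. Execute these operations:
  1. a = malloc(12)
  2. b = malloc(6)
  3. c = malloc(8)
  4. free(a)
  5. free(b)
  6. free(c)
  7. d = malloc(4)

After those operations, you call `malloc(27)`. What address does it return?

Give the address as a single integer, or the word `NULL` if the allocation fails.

Op 1: a = malloc(12) -> a = 0; heap: [0-11 ALLOC][12-44 FREE]
Op 2: b = malloc(6) -> b = 12; heap: [0-11 ALLOC][12-17 ALLOC][18-44 FREE]
Op 3: c = malloc(8) -> c = 18; heap: [0-11 ALLOC][12-17 ALLOC][18-25 ALLOC][26-44 FREE]
Op 4: free(a) -> (freed a); heap: [0-11 FREE][12-17 ALLOC][18-25 ALLOC][26-44 FREE]
Op 5: free(b) -> (freed b); heap: [0-17 FREE][18-25 ALLOC][26-44 FREE]
Op 6: free(c) -> (freed c); heap: [0-44 FREE]
Op 7: d = malloc(4) -> d = 0; heap: [0-3 ALLOC][4-44 FREE]
malloc(27): first-fit scan over [0-3 ALLOC][4-44 FREE] -> 4

Answer: 4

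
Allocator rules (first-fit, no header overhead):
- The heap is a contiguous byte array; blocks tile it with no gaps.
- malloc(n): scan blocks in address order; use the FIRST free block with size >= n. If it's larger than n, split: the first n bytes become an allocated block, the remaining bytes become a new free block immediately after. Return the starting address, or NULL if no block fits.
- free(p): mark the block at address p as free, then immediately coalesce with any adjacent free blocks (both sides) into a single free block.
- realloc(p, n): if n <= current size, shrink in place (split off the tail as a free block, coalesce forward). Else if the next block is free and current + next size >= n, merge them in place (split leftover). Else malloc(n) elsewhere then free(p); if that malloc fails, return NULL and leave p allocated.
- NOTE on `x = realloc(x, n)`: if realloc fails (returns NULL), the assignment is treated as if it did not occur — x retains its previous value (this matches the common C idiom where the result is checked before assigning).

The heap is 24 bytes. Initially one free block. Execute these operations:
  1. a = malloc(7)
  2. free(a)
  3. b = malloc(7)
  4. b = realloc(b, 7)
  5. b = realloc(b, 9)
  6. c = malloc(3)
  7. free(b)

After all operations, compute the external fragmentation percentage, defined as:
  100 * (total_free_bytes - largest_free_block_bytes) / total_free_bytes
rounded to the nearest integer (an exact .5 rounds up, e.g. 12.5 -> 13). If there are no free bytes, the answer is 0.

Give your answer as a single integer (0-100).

Answer: 43

Derivation:
Op 1: a = malloc(7) -> a = 0; heap: [0-6 ALLOC][7-23 FREE]
Op 2: free(a) -> (freed a); heap: [0-23 FREE]
Op 3: b = malloc(7) -> b = 0; heap: [0-6 ALLOC][7-23 FREE]
Op 4: b = realloc(b, 7) -> b = 0; heap: [0-6 ALLOC][7-23 FREE]
Op 5: b = realloc(b, 9) -> b = 0; heap: [0-8 ALLOC][9-23 FREE]
Op 6: c = malloc(3) -> c = 9; heap: [0-8 ALLOC][9-11 ALLOC][12-23 FREE]
Op 7: free(b) -> (freed b); heap: [0-8 FREE][9-11 ALLOC][12-23 FREE]
Free blocks: [9 12] total_free=21 largest=12 -> 100*(21-12)/21 = 900/21 ≈ 42.857 -> rounds to 43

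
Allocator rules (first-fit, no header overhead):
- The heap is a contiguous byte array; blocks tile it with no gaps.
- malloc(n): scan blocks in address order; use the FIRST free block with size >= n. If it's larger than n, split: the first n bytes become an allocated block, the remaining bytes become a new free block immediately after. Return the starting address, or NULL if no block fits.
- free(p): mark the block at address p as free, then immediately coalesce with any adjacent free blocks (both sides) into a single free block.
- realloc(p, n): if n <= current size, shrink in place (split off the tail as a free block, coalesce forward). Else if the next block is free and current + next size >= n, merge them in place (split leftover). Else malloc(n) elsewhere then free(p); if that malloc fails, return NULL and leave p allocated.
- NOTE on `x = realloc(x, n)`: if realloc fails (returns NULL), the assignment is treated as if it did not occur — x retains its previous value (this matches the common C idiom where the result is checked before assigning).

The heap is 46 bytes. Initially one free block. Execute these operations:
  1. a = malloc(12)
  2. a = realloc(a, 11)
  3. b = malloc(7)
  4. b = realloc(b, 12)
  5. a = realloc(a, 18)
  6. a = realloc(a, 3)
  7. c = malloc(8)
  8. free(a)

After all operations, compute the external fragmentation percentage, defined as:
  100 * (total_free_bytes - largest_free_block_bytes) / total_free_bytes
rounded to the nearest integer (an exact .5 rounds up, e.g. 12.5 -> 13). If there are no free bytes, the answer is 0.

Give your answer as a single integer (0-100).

Answer: 12

Derivation:
Op 1: a = malloc(12) -> a = 0; heap: [0-11 ALLOC][12-45 FREE]
Op 2: a = realloc(a, 11) -> a = 0; heap: [0-10 ALLOC][11-45 FREE]
Op 3: b = malloc(7) -> b = 11; heap: [0-10 ALLOC][11-17 ALLOC][18-45 FREE]
Op 4: b = realloc(b, 12) -> b = 11; heap: [0-10 ALLOC][11-22 ALLOC][23-45 FREE]
Op 5: a = realloc(a, 18) -> a = 23; heap: [0-10 FREE][11-22 ALLOC][23-40 ALLOC][41-45 FREE]
Op 6: a = realloc(a, 3) -> a = 23; heap: [0-10 FREE][11-22 ALLOC][23-25 ALLOC][26-45 FREE]
Op 7: c = malloc(8) -> c = 0; heap: [0-7 ALLOC][8-10 FREE][11-22 ALLOC][23-25 ALLOC][26-45 FREE]
Op 8: free(a) -> (freed a); heap: [0-7 ALLOC][8-10 FREE][11-22 ALLOC][23-45 FREE]
Free blocks: [3 23] total_free=26 largest=23 -> 100*(26-23)/26 = 300/26 ≈ 11.538 -> rounds to 12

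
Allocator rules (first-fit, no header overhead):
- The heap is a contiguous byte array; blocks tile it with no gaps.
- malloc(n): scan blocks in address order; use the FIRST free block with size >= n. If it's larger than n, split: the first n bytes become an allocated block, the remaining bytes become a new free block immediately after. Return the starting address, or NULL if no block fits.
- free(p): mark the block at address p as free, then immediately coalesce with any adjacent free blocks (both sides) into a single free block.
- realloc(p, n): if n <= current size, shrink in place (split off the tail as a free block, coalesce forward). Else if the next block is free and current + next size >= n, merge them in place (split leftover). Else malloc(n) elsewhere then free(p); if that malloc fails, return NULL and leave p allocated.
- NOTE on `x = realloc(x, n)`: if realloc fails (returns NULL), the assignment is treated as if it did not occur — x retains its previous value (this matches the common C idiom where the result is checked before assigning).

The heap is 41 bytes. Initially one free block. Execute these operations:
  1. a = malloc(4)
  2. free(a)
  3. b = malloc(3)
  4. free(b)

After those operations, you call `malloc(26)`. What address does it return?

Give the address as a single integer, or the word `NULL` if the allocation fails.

Answer: 0

Derivation:
Op 1: a = malloc(4) -> a = 0; heap: [0-3 ALLOC][4-40 FREE]
Op 2: free(a) -> (freed a); heap: [0-40 FREE]
Op 3: b = malloc(3) -> b = 0; heap: [0-2 ALLOC][3-40 FREE]
Op 4: free(b) -> (freed b); heap: [0-40 FREE]
malloc(26): first-fit scan over [0-40 FREE] -> 0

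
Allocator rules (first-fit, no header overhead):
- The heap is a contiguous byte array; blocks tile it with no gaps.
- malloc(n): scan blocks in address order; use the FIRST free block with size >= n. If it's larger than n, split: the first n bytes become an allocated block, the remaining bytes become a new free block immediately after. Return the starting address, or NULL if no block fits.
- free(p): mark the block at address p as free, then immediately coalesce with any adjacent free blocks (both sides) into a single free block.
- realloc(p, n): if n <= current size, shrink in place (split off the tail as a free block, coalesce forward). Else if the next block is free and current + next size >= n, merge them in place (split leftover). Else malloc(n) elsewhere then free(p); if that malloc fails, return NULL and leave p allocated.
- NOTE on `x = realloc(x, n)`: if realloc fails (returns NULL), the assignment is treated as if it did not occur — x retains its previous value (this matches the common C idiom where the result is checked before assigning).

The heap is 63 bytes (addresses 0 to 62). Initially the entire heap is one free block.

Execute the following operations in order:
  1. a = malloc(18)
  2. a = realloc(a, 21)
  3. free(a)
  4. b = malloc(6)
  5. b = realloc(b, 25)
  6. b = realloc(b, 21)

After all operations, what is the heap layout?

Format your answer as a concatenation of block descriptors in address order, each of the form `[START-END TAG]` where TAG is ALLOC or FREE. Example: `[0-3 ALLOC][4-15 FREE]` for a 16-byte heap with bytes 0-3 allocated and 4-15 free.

Answer: [0-20 ALLOC][21-62 FREE]

Derivation:
Op 1: a = malloc(18) -> a = 0; heap: [0-17 ALLOC][18-62 FREE]
Op 2: a = realloc(a, 21) -> a = 0; heap: [0-20 ALLOC][21-62 FREE]
Op 3: free(a) -> (freed a); heap: [0-62 FREE]
Op 4: b = malloc(6) -> b = 0; heap: [0-5 ALLOC][6-62 FREE]
Op 5: b = realloc(b, 25) -> b = 0; heap: [0-24 ALLOC][25-62 FREE]
Op 6: b = realloc(b, 21) -> b = 0; heap: [0-20 ALLOC][21-62 FREE]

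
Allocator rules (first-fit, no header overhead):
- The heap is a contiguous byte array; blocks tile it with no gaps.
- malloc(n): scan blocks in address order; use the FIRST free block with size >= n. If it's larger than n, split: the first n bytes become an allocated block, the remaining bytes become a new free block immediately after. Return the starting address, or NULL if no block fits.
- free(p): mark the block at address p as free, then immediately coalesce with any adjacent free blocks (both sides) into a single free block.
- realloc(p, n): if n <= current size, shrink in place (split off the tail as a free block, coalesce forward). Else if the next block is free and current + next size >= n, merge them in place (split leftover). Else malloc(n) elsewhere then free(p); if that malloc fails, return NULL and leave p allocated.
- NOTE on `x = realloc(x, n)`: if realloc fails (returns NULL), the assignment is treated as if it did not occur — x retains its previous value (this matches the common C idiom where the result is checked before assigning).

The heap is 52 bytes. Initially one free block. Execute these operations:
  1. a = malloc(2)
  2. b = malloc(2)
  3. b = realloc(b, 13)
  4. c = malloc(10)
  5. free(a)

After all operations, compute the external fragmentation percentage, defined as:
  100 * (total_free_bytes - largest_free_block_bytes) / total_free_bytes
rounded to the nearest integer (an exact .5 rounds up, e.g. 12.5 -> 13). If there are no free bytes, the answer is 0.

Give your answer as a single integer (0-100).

Answer: 7

Derivation:
Op 1: a = malloc(2) -> a = 0; heap: [0-1 ALLOC][2-51 FREE]
Op 2: b = malloc(2) -> b = 2; heap: [0-1 ALLOC][2-3 ALLOC][4-51 FREE]
Op 3: b = realloc(b, 13) -> b = 2; heap: [0-1 ALLOC][2-14 ALLOC][15-51 FREE]
Op 4: c = malloc(10) -> c = 15; heap: [0-1 ALLOC][2-14 ALLOC][15-24 ALLOC][25-51 FREE]
Op 5: free(a) -> (freed a); heap: [0-1 FREE][2-14 ALLOC][15-24 ALLOC][25-51 FREE]
Free blocks: [2 27] total_free=29 largest=27 -> 100*(29-27)/29 = 200/29 ≈ 6.897 -> rounds to 7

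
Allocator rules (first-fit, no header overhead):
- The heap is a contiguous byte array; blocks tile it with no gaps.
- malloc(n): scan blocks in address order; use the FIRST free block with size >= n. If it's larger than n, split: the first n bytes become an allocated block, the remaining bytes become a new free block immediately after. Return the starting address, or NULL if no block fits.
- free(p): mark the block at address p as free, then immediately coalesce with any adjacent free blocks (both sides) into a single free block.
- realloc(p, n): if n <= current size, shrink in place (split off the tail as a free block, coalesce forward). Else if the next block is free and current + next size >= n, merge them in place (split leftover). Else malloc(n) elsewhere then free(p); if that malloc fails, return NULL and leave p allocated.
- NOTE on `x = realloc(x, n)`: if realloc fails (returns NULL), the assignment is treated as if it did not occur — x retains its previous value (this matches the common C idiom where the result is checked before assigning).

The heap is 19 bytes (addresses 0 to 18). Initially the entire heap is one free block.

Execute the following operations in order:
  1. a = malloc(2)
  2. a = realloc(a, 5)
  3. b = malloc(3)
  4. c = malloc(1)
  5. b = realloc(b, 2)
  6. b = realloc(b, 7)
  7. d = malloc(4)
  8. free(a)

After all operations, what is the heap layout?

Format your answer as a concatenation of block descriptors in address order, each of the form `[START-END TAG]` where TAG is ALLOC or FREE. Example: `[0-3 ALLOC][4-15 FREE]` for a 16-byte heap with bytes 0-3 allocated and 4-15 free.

Answer: [0-7 FREE][8-8 ALLOC][9-15 ALLOC][16-18 FREE]

Derivation:
Op 1: a = malloc(2) -> a = 0; heap: [0-1 ALLOC][2-18 FREE]
Op 2: a = realloc(a, 5) -> a = 0; heap: [0-4 ALLOC][5-18 FREE]
Op 3: b = malloc(3) -> b = 5; heap: [0-4 ALLOC][5-7 ALLOC][8-18 FREE]
Op 4: c = malloc(1) -> c = 8; heap: [0-4 ALLOC][5-7 ALLOC][8-8 ALLOC][9-18 FREE]
Op 5: b = realloc(b, 2) -> b = 5; heap: [0-4 ALLOC][5-6 ALLOC][7-7 FREE][8-8 ALLOC][9-18 FREE]
Op 6: b = realloc(b, 7) -> b = 9; heap: [0-4 ALLOC][5-7 FREE][8-8 ALLOC][9-15 ALLOC][16-18 FREE]
Op 7: d = malloc(4) -> d = NULL; heap: [0-4 ALLOC][5-7 FREE][8-8 ALLOC][9-15 ALLOC][16-18 FREE]
Op 8: free(a) -> (freed a); heap: [0-7 FREE][8-8 ALLOC][9-15 ALLOC][16-18 FREE]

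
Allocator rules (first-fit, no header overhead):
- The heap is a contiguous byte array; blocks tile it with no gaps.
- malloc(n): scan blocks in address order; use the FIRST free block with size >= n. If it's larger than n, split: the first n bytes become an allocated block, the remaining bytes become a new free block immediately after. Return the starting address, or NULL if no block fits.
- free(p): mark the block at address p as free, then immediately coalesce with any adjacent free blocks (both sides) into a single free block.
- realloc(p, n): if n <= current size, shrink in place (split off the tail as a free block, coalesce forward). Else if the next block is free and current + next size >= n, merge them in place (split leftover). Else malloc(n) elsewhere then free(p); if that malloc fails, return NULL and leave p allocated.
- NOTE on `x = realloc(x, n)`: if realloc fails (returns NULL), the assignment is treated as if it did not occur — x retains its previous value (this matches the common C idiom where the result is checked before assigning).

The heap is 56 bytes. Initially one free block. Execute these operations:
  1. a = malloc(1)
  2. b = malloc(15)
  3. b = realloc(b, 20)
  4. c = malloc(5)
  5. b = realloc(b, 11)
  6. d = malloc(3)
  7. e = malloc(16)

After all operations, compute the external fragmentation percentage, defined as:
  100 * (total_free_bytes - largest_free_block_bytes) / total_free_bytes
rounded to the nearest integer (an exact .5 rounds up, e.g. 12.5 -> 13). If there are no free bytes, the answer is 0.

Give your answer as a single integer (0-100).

Answer: 30

Derivation:
Op 1: a = malloc(1) -> a = 0; heap: [0-0 ALLOC][1-55 FREE]
Op 2: b = malloc(15) -> b = 1; heap: [0-0 ALLOC][1-15 ALLOC][16-55 FREE]
Op 3: b = realloc(b, 20) -> b = 1; heap: [0-0 ALLOC][1-20 ALLOC][21-55 FREE]
Op 4: c = malloc(5) -> c = 21; heap: [0-0 ALLOC][1-20 ALLOC][21-25 ALLOC][26-55 FREE]
Op 5: b = realloc(b, 11) -> b = 1; heap: [0-0 ALLOC][1-11 ALLOC][12-20 FREE][21-25 ALLOC][26-55 FREE]
Op 6: d = malloc(3) -> d = 12; heap: [0-0 ALLOC][1-11 ALLOC][12-14 ALLOC][15-20 FREE][21-25 ALLOC][26-55 FREE]
Op 7: e = malloc(16) -> e = 26; heap: [0-0 ALLOC][1-11 ALLOC][12-14 ALLOC][15-20 FREE][21-25 ALLOC][26-41 ALLOC][42-55 FREE]
Free blocks: [6 14] total_free=20 largest=14 -> 100*(20-14)/20 = 600/20 = 30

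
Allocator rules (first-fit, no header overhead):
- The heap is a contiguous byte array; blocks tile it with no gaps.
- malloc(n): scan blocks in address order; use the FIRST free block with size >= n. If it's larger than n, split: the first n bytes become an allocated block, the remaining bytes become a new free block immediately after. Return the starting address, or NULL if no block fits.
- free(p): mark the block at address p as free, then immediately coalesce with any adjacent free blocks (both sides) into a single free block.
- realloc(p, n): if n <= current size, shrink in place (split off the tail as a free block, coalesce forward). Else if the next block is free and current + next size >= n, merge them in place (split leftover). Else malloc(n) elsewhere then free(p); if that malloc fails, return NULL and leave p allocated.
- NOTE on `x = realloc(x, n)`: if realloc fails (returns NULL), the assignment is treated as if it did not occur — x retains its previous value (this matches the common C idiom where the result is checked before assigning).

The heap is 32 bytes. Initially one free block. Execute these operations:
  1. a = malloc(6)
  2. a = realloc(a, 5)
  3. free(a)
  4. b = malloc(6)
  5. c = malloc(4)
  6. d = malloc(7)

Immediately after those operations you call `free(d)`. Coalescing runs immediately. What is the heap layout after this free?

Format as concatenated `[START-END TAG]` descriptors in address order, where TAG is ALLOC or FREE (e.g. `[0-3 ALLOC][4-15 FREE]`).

Op 1: a = malloc(6) -> a = 0; heap: [0-5 ALLOC][6-31 FREE]
Op 2: a = realloc(a, 5) -> a = 0; heap: [0-4 ALLOC][5-31 FREE]
Op 3: free(a) -> (freed a); heap: [0-31 FREE]
Op 4: b = malloc(6) -> b = 0; heap: [0-5 ALLOC][6-31 FREE]
Op 5: c = malloc(4) -> c = 6; heap: [0-5 ALLOC][6-9 ALLOC][10-31 FREE]
Op 6: d = malloc(7) -> d = 10; heap: [0-5 ALLOC][6-9 ALLOC][10-16 ALLOC][17-31 FREE]
free(d): d = 10 -> block [10-16 ALLOC]; mark free, coalesce with adjacent free neighbors -> [0-5 ALLOC][6-9 ALLOC][10-31 FREE]

Answer: [0-5 ALLOC][6-9 ALLOC][10-31 FREE]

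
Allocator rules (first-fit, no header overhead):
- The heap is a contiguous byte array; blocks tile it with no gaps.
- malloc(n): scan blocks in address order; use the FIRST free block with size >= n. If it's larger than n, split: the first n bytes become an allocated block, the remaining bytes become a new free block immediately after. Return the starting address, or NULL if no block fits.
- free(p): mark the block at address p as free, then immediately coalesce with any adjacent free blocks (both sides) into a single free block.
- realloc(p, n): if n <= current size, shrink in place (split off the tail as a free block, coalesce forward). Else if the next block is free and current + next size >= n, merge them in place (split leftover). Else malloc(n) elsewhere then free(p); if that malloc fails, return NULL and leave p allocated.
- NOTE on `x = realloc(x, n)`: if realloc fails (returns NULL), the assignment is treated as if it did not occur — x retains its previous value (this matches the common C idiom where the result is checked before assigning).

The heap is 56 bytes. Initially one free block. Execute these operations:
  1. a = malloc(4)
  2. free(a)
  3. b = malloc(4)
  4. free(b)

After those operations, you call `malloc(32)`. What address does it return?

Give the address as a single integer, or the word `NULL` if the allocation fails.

Op 1: a = malloc(4) -> a = 0; heap: [0-3 ALLOC][4-55 FREE]
Op 2: free(a) -> (freed a); heap: [0-55 FREE]
Op 3: b = malloc(4) -> b = 0; heap: [0-3 ALLOC][4-55 FREE]
Op 4: free(b) -> (freed b); heap: [0-55 FREE]
malloc(32): first-fit scan over [0-55 FREE] -> 0

Answer: 0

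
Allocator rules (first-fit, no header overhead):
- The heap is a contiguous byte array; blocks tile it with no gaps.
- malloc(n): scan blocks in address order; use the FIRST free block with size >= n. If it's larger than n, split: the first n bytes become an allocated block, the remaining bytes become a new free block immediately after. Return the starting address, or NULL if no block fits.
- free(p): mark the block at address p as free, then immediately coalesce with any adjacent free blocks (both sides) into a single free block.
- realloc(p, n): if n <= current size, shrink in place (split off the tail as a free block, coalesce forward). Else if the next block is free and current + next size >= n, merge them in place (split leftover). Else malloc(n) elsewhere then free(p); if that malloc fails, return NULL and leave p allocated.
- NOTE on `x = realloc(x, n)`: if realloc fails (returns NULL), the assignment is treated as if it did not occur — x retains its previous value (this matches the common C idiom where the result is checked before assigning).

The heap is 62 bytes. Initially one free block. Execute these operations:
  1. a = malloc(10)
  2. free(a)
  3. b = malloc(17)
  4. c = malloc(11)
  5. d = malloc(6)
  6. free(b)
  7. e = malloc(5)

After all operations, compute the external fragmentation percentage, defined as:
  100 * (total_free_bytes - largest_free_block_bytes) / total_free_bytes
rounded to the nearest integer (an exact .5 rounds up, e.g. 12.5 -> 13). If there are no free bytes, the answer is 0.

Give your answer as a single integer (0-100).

Answer: 30

Derivation:
Op 1: a = malloc(10) -> a = 0; heap: [0-9 ALLOC][10-61 FREE]
Op 2: free(a) -> (freed a); heap: [0-61 FREE]
Op 3: b = malloc(17) -> b = 0; heap: [0-16 ALLOC][17-61 FREE]
Op 4: c = malloc(11) -> c = 17; heap: [0-16 ALLOC][17-27 ALLOC][28-61 FREE]
Op 5: d = malloc(6) -> d = 28; heap: [0-16 ALLOC][17-27 ALLOC][28-33 ALLOC][34-61 FREE]
Op 6: free(b) -> (freed b); heap: [0-16 FREE][17-27 ALLOC][28-33 ALLOC][34-61 FREE]
Op 7: e = malloc(5) -> e = 0; heap: [0-4 ALLOC][5-16 FREE][17-27 ALLOC][28-33 ALLOC][34-61 FREE]
Free blocks: [12 28] total_free=40 largest=28 -> 100*(40-28)/40 = 1200/40 = 30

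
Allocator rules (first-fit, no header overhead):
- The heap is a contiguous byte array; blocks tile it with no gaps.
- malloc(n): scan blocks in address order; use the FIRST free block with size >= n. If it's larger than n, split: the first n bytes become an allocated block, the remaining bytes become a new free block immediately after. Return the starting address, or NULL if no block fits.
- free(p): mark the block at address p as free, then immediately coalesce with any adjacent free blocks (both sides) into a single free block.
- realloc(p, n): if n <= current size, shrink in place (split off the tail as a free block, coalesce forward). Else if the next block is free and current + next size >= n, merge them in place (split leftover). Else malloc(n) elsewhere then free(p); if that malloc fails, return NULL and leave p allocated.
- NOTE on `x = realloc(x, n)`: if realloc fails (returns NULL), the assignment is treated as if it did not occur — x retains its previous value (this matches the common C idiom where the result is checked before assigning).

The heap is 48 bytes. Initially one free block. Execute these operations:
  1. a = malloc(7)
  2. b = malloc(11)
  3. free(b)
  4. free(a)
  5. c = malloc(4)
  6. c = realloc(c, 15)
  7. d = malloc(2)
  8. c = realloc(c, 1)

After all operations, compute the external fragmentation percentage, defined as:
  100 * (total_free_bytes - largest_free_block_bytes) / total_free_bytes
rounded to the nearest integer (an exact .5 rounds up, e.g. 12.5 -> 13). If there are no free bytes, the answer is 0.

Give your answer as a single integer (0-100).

Op 1: a = malloc(7) -> a = 0; heap: [0-6 ALLOC][7-47 FREE]
Op 2: b = malloc(11) -> b = 7; heap: [0-6 ALLOC][7-17 ALLOC][18-47 FREE]
Op 3: free(b) -> (freed b); heap: [0-6 ALLOC][7-47 FREE]
Op 4: free(a) -> (freed a); heap: [0-47 FREE]
Op 5: c = malloc(4) -> c = 0; heap: [0-3 ALLOC][4-47 FREE]
Op 6: c = realloc(c, 15) -> c = 0; heap: [0-14 ALLOC][15-47 FREE]
Op 7: d = malloc(2) -> d = 15; heap: [0-14 ALLOC][15-16 ALLOC][17-47 FREE]
Op 8: c = realloc(c, 1) -> c = 0; heap: [0-0 ALLOC][1-14 FREE][15-16 ALLOC][17-47 FREE]
Free blocks: [14 31] total_free=45 largest=31 -> 100*(45-31)/45 = 1400/45 ≈ 31.111 -> rounds to 31

Answer: 31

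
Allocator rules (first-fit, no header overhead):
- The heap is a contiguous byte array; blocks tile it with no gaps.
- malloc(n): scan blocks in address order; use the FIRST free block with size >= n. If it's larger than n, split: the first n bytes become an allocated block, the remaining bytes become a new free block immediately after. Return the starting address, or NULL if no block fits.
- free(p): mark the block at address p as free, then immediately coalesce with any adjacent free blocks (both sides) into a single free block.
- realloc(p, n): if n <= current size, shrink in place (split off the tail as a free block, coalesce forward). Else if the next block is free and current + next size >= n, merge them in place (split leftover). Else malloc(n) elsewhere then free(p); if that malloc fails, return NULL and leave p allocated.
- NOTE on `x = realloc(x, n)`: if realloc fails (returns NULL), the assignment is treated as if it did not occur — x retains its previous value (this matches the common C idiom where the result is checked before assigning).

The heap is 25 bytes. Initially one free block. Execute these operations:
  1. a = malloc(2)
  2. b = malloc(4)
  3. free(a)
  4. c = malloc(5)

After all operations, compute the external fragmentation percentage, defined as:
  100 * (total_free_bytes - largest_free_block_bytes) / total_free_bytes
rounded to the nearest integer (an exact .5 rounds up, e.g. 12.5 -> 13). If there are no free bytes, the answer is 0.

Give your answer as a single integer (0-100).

Op 1: a = malloc(2) -> a = 0; heap: [0-1 ALLOC][2-24 FREE]
Op 2: b = malloc(4) -> b = 2; heap: [0-1 ALLOC][2-5 ALLOC][6-24 FREE]
Op 3: free(a) -> (freed a); heap: [0-1 FREE][2-5 ALLOC][6-24 FREE]
Op 4: c = malloc(5) -> c = 6; heap: [0-1 FREE][2-5 ALLOC][6-10 ALLOC][11-24 FREE]
Free blocks: [2 14] total_free=16 largest=14 -> 100*(16-14)/16 = 200/16 = 12.5 -> rounds to 13

Answer: 13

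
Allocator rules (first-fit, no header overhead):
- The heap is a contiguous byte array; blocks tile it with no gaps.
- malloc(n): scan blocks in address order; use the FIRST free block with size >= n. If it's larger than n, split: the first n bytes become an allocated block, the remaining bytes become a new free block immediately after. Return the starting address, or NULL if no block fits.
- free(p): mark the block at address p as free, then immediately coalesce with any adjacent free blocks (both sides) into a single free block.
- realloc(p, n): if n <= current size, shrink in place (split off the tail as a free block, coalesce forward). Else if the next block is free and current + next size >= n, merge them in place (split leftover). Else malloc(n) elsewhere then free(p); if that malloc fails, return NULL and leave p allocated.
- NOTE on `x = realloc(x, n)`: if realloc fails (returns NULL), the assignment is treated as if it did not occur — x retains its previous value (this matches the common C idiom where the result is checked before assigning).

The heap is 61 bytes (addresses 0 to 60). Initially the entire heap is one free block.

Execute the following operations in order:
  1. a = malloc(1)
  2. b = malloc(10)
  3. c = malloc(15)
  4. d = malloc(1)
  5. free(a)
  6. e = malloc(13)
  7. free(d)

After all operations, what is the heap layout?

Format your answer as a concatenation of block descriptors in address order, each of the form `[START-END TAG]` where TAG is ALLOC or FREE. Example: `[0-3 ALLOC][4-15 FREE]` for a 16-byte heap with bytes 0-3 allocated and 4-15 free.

Op 1: a = malloc(1) -> a = 0; heap: [0-0 ALLOC][1-60 FREE]
Op 2: b = malloc(10) -> b = 1; heap: [0-0 ALLOC][1-10 ALLOC][11-60 FREE]
Op 3: c = malloc(15) -> c = 11; heap: [0-0 ALLOC][1-10 ALLOC][11-25 ALLOC][26-60 FREE]
Op 4: d = malloc(1) -> d = 26; heap: [0-0 ALLOC][1-10 ALLOC][11-25 ALLOC][26-26 ALLOC][27-60 FREE]
Op 5: free(a) -> (freed a); heap: [0-0 FREE][1-10 ALLOC][11-25 ALLOC][26-26 ALLOC][27-60 FREE]
Op 6: e = malloc(13) -> e = 27; heap: [0-0 FREE][1-10 ALLOC][11-25 ALLOC][26-26 ALLOC][27-39 ALLOC][40-60 FREE]
Op 7: free(d) -> (freed d); heap: [0-0 FREE][1-10 ALLOC][11-25 ALLOC][26-26 FREE][27-39 ALLOC][40-60 FREE]

Answer: [0-0 FREE][1-10 ALLOC][11-25 ALLOC][26-26 FREE][27-39 ALLOC][40-60 FREE]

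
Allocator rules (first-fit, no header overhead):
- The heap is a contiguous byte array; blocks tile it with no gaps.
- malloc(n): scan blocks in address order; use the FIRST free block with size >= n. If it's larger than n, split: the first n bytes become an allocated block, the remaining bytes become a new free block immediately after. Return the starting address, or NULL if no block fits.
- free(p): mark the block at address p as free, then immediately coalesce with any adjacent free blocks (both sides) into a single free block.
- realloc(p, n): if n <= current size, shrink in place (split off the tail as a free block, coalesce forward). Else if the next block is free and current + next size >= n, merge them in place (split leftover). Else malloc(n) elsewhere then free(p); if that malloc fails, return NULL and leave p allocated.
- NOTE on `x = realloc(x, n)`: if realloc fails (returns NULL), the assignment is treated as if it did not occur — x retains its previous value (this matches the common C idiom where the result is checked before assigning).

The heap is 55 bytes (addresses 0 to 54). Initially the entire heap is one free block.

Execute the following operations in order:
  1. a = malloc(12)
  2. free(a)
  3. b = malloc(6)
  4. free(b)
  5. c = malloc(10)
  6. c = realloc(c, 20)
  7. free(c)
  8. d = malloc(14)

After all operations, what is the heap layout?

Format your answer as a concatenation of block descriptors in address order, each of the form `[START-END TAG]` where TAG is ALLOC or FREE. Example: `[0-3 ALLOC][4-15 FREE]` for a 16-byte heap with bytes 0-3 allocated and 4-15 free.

Op 1: a = malloc(12) -> a = 0; heap: [0-11 ALLOC][12-54 FREE]
Op 2: free(a) -> (freed a); heap: [0-54 FREE]
Op 3: b = malloc(6) -> b = 0; heap: [0-5 ALLOC][6-54 FREE]
Op 4: free(b) -> (freed b); heap: [0-54 FREE]
Op 5: c = malloc(10) -> c = 0; heap: [0-9 ALLOC][10-54 FREE]
Op 6: c = realloc(c, 20) -> c = 0; heap: [0-19 ALLOC][20-54 FREE]
Op 7: free(c) -> (freed c); heap: [0-54 FREE]
Op 8: d = malloc(14) -> d = 0; heap: [0-13 ALLOC][14-54 FREE]

Answer: [0-13 ALLOC][14-54 FREE]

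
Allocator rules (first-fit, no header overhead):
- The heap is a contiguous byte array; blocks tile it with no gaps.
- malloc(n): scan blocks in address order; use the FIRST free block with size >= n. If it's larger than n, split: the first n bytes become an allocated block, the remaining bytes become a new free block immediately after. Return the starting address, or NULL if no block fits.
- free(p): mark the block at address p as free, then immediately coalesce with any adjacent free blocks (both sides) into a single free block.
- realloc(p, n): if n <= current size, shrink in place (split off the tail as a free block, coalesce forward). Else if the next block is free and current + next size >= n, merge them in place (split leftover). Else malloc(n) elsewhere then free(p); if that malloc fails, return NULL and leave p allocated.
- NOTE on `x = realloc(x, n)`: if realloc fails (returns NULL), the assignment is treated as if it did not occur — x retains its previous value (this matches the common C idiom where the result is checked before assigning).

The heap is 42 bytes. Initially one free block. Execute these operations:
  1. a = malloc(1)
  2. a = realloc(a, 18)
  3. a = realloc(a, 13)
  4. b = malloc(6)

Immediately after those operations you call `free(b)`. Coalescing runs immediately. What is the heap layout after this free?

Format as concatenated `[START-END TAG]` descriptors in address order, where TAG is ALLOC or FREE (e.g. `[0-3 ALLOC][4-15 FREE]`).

Answer: [0-12 ALLOC][13-41 FREE]

Derivation:
Op 1: a = malloc(1) -> a = 0; heap: [0-0 ALLOC][1-41 FREE]
Op 2: a = realloc(a, 18) -> a = 0; heap: [0-17 ALLOC][18-41 FREE]
Op 3: a = realloc(a, 13) -> a = 0; heap: [0-12 ALLOC][13-41 FREE]
Op 4: b = malloc(6) -> b = 13; heap: [0-12 ALLOC][13-18 ALLOC][19-41 FREE]
free(b): b = 13 -> block [13-18 ALLOC]; mark free, coalesce with adjacent free neighbors -> [0-12 ALLOC][13-41 FREE]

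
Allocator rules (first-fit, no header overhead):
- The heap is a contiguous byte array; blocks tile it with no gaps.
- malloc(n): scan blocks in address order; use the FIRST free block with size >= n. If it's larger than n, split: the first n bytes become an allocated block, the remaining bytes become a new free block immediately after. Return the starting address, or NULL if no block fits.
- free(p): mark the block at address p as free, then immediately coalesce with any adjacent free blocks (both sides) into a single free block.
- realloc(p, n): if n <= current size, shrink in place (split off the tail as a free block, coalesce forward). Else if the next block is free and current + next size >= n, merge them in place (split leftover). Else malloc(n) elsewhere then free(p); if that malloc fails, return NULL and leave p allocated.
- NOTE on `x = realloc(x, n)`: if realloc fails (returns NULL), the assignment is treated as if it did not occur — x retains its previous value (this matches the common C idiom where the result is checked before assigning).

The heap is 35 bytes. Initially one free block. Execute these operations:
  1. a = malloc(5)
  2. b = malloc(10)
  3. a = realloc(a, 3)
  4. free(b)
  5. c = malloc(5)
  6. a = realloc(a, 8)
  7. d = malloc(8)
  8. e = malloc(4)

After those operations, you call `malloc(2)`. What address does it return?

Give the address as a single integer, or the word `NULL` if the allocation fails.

Answer: 0

Derivation:
Op 1: a = malloc(5) -> a = 0; heap: [0-4 ALLOC][5-34 FREE]
Op 2: b = malloc(10) -> b = 5; heap: [0-4 ALLOC][5-14 ALLOC][15-34 FREE]
Op 3: a = realloc(a, 3) -> a = 0; heap: [0-2 ALLOC][3-4 FREE][5-14 ALLOC][15-34 FREE]
Op 4: free(b) -> (freed b); heap: [0-2 ALLOC][3-34 FREE]
Op 5: c = malloc(5) -> c = 3; heap: [0-2 ALLOC][3-7 ALLOC][8-34 FREE]
Op 6: a = realloc(a, 8) -> a = 8; heap: [0-2 FREE][3-7 ALLOC][8-15 ALLOC][16-34 FREE]
Op 7: d = malloc(8) -> d = 16; heap: [0-2 FREE][3-7 ALLOC][8-15 ALLOC][16-23 ALLOC][24-34 FREE]
Op 8: e = malloc(4) -> e = 24; heap: [0-2 FREE][3-7 ALLOC][8-15 ALLOC][16-23 ALLOC][24-27 ALLOC][28-34 FREE]
malloc(2): first-fit scan over [0-2 FREE][3-7 ALLOC][8-15 ALLOC][16-23 ALLOC][24-27 ALLOC][28-34 FREE] -> 0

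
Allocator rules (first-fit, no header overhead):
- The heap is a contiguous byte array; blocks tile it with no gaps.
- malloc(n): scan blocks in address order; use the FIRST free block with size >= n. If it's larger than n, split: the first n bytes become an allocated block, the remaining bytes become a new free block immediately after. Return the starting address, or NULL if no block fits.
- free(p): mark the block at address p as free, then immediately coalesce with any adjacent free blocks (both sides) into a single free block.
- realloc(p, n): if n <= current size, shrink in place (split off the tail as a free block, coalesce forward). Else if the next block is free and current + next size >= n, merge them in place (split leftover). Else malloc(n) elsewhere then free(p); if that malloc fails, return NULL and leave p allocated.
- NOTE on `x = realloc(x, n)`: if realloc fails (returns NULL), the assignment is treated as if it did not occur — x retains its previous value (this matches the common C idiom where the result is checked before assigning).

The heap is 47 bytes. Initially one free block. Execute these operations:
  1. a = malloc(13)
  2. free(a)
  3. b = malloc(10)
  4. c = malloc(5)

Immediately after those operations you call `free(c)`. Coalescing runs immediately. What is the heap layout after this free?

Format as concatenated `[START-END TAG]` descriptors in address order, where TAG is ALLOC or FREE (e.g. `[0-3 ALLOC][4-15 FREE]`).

Op 1: a = malloc(13) -> a = 0; heap: [0-12 ALLOC][13-46 FREE]
Op 2: free(a) -> (freed a); heap: [0-46 FREE]
Op 3: b = malloc(10) -> b = 0; heap: [0-9 ALLOC][10-46 FREE]
Op 4: c = malloc(5) -> c = 10; heap: [0-9 ALLOC][10-14 ALLOC][15-46 FREE]
free(c): c = 10 -> block [10-14 ALLOC]; mark free, coalesce with adjacent free neighbors -> [0-9 ALLOC][10-46 FREE]

Answer: [0-9 ALLOC][10-46 FREE]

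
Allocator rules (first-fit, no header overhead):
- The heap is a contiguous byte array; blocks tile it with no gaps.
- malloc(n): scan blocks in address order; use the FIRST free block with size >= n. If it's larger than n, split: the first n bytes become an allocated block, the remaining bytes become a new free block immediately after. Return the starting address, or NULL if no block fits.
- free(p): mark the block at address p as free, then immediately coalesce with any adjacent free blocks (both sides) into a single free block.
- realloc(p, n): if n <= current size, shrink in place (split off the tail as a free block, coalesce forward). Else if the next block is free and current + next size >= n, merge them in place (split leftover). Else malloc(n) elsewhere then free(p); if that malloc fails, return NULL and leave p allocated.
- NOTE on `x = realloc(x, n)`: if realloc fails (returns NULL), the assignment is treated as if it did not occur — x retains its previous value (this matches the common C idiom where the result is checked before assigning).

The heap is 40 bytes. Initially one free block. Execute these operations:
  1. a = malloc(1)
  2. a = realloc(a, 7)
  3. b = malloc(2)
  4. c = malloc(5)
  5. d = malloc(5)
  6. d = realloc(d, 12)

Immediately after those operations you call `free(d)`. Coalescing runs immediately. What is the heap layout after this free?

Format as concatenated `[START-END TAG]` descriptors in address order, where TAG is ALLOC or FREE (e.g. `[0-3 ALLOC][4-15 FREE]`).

Op 1: a = malloc(1) -> a = 0; heap: [0-0 ALLOC][1-39 FREE]
Op 2: a = realloc(a, 7) -> a = 0; heap: [0-6 ALLOC][7-39 FREE]
Op 3: b = malloc(2) -> b = 7; heap: [0-6 ALLOC][7-8 ALLOC][9-39 FREE]
Op 4: c = malloc(5) -> c = 9; heap: [0-6 ALLOC][7-8 ALLOC][9-13 ALLOC][14-39 FREE]
Op 5: d = malloc(5) -> d = 14; heap: [0-6 ALLOC][7-8 ALLOC][9-13 ALLOC][14-18 ALLOC][19-39 FREE]
Op 6: d = realloc(d, 12) -> d = 14; heap: [0-6 ALLOC][7-8 ALLOC][9-13 ALLOC][14-25 ALLOC][26-39 FREE]
free(d): d = 14 -> block [14-25 ALLOC]; mark free, coalesce with adjacent free neighbors -> [0-6 ALLOC][7-8 ALLOC][9-13 ALLOC][14-39 FREE]

Answer: [0-6 ALLOC][7-8 ALLOC][9-13 ALLOC][14-39 FREE]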